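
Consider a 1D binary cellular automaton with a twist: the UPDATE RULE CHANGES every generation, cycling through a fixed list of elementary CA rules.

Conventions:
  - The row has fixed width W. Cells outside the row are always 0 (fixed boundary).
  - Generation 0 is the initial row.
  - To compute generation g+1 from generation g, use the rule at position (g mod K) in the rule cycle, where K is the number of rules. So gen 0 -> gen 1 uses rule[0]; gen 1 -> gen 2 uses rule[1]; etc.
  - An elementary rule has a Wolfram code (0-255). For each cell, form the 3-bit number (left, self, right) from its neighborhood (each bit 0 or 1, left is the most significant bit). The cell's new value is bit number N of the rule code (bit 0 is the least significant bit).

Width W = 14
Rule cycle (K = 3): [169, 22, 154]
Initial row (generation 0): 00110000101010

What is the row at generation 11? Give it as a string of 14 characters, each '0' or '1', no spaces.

Answer: 00010001100111

Derivation:
Gen 0: 00110000101010
Gen 1 (rule 169): 10100110010100
Gen 2 (rule 22): 10111001110110
Gen 3 (rule 154): 00110111100101
Gen 4 (rule 169): 10101111000010
Gen 5 (rule 22): 10100000100111
Gen 6 (rule 154): 00010001011110
Gen 7 (rule 169): 11000100111100
Gen 8 (rule 22): 00101111000010
Gen 9 (rule 154): 01001110100101
Gen 10 (rule 169): 00001101000010
Gen 11 (rule 22): 00010001100111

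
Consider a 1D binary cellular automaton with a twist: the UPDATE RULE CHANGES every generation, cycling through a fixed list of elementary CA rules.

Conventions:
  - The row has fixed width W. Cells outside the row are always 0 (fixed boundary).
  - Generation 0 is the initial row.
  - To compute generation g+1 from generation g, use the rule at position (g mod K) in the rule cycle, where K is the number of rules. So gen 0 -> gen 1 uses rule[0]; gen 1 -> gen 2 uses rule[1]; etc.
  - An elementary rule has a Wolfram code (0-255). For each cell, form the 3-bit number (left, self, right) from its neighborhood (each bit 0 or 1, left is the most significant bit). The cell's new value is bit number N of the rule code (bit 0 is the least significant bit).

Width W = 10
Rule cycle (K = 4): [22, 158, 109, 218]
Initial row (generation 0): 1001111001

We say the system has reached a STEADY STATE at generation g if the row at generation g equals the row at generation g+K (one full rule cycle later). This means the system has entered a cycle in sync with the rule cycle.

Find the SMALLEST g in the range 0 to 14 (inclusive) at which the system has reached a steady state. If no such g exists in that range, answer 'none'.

Gen 0: 1001111001
Gen 1 (rule 22): 1110000111
Gen 2 (rule 158): 1101001110
Gen 3 (rule 109): 1111001010
Gen 4 (rule 218): 1111110001
Gen 5 (rule 22): 0000001011
Gen 6 (rule 158): 0000011010
Gen 7 (rule 109): 1111011110
Gen 8 (rule 218): 1111011111
Gen 9 (rule 22): 0000000000
Gen 10 (rule 158): 0000000000
Gen 11 (rule 109): 1111111111
Gen 12 (rule 218): 1111111111
Gen 13 (rule 22): 0000000000
Gen 14 (rule 158): 0000000000
Gen 15 (rule 109): 1111111111
Gen 16 (rule 218): 1111111111
Gen 17 (rule 22): 0000000000
Gen 18 (rule 158): 0000000000

Answer: 9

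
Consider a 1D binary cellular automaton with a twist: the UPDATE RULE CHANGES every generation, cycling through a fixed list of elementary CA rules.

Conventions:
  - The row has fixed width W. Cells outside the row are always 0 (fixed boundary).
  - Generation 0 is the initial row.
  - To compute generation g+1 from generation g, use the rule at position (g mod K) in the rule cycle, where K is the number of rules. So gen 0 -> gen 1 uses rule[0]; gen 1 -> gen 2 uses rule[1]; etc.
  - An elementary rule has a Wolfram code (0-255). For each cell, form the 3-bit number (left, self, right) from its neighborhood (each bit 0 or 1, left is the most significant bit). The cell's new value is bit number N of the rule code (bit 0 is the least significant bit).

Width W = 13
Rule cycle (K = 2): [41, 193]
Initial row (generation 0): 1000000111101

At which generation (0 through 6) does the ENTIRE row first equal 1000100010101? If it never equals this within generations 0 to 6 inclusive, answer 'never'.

Answer: never

Derivation:
Gen 0: 1000000111101
Gen 1 (rule 41): 0011110100010
Gen 2 (rule 193): 1001110001000
Gen 3 (rule 41): 0001000100011
Gen 4 (rule 193): 1100010001001
Gen 5 (rule 41): 1001000100000
Gen 6 (rule 193): 0000010001111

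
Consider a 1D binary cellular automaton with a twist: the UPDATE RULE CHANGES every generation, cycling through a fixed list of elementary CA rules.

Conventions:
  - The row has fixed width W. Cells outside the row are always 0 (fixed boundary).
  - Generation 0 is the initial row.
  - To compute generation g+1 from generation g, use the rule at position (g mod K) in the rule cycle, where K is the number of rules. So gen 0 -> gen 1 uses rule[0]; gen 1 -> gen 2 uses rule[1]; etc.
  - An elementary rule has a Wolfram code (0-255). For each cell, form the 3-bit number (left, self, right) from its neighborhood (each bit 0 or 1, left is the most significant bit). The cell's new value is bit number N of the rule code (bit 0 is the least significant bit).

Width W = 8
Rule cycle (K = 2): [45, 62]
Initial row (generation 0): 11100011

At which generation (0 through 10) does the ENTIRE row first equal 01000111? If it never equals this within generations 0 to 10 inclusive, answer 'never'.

Gen 0: 11100011
Gen 1 (rule 45): 10001010
Gen 2 (rule 62): 11011111
Gen 3 (rule 45): 10110000
Gen 4 (rule 62): 11101000
Gen 5 (rule 45): 10011011
Gen 6 (rule 62): 11110110
Gen 7 (rule 45): 10001100
Gen 8 (rule 62): 11011010
Gen 9 (rule 45): 10110110
Gen 10 (rule 62): 11101101

Answer: never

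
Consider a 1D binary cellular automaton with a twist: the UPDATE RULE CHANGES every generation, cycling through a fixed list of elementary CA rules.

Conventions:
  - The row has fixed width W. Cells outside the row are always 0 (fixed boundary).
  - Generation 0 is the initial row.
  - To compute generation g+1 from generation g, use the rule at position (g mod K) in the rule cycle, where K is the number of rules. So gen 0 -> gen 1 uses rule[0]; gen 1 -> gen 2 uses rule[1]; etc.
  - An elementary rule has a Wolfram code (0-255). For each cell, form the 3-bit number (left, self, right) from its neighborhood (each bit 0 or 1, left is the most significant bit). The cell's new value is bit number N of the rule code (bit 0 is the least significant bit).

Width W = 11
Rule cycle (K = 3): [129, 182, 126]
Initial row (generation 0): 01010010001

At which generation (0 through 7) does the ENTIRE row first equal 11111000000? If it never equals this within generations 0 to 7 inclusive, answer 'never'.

Answer: 4

Derivation:
Gen 0: 01010010001
Gen 1 (rule 129): 00000000100
Gen 2 (rule 182): 00000001110
Gen 3 (rule 126): 00000011011
Gen 4 (rule 129): 11111000000
Gen 5 (rule 182): 01110100000
Gen 6 (rule 126): 11011110000
Gen 7 (rule 129): 00001100111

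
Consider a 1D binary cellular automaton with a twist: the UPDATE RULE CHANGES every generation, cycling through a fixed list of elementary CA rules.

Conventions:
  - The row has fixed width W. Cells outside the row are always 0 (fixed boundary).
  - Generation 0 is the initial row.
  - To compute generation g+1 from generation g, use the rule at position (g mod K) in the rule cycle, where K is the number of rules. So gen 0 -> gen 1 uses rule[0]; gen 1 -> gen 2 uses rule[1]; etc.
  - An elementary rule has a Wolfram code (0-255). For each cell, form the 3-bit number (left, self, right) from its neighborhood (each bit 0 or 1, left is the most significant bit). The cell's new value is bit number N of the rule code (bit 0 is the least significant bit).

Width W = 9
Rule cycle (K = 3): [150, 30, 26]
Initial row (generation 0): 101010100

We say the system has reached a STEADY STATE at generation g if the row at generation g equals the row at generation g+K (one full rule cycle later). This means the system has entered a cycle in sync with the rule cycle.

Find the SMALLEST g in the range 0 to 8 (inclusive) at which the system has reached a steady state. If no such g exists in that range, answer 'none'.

Gen 0: 101010100
Gen 1 (rule 150): 101010110
Gen 2 (rule 30): 101010101
Gen 3 (rule 26): 000000000
Gen 4 (rule 150): 000000000
Gen 5 (rule 30): 000000000
Gen 6 (rule 26): 000000000
Gen 7 (rule 150): 000000000
Gen 8 (rule 30): 000000000
Gen 9 (rule 26): 000000000
Gen 10 (rule 150): 000000000
Gen 11 (rule 30): 000000000

Answer: 3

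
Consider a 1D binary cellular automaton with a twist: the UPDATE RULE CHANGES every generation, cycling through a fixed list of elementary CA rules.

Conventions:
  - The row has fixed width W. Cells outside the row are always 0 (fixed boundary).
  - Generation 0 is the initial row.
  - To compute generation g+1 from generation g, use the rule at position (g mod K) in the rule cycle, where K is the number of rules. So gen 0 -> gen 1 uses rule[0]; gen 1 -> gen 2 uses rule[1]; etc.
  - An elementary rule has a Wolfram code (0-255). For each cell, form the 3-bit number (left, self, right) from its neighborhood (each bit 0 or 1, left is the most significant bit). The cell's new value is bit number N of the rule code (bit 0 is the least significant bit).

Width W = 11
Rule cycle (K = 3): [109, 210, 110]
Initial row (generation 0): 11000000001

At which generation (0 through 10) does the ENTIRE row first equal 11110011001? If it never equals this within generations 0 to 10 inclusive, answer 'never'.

Answer: 10

Derivation:
Gen 0: 11000000001
Gen 1 (rule 109): 11011111101
Gen 2 (rule 210): 01001111100
Gen 3 (rule 110): 11011000100
Gen 4 (rule 109): 11111010101
Gen 5 (rule 210): 01111000000
Gen 6 (rule 110): 11001000000
Gen 7 (rule 109): 11001011111
Gen 8 (rule 210): 01110001111
Gen 9 (rule 110): 11010011001
Gen 10 (rule 109): 11110011001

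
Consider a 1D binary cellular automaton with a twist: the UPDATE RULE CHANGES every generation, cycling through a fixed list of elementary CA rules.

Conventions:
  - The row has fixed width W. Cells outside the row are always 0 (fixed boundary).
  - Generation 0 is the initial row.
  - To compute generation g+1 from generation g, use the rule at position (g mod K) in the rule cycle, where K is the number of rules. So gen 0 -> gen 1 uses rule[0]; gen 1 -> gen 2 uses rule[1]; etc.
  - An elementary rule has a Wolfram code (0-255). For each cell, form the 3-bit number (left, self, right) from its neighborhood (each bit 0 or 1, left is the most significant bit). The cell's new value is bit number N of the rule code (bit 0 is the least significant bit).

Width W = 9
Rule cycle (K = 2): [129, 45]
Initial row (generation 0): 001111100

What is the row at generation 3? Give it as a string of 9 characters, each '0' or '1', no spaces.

Gen 0: 001111100
Gen 1 (rule 129): 100111001
Gen 2 (rule 45): 100100001
Gen 3 (rule 129): 000001100

Answer: 000001100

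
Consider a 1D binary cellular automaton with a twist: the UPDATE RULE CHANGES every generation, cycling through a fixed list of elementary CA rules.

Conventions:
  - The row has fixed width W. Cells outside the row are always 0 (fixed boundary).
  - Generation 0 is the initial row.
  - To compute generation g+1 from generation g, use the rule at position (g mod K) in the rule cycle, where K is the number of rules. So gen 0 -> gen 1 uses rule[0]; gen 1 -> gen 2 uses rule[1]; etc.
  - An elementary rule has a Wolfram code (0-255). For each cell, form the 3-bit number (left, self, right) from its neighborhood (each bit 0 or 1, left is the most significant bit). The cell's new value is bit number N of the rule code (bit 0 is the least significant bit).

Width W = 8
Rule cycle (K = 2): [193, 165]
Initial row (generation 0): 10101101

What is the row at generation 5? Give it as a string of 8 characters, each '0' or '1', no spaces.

Gen 0: 10101101
Gen 1 (rule 193): 00000100
Gen 2 (rule 165): 11110101
Gen 3 (rule 193): 01110000
Gen 4 (rule 165): 00100111
Gen 5 (rule 193): 10000011

Answer: 10000011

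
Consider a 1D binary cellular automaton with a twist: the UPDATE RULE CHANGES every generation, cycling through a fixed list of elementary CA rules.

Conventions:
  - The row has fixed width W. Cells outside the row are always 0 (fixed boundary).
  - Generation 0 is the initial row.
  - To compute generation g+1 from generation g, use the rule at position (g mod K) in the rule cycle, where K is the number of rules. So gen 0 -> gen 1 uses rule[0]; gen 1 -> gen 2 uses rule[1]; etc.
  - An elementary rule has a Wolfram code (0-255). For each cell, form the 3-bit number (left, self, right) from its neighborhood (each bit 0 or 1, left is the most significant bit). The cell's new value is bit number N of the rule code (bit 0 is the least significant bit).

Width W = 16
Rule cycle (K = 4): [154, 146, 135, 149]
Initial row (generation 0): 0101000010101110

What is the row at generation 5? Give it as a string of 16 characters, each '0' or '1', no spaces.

Answer: 0011110001000101

Derivation:
Gen 0: 0101000010101110
Gen 1 (rule 154): 1000100100001101
Gen 2 (rule 146): 0101011010010000
Gen 3 (rule 135): 1101000010110111
Gen 4 (rule 149): 0001111010000010
Gen 5 (rule 154): 0011110001000101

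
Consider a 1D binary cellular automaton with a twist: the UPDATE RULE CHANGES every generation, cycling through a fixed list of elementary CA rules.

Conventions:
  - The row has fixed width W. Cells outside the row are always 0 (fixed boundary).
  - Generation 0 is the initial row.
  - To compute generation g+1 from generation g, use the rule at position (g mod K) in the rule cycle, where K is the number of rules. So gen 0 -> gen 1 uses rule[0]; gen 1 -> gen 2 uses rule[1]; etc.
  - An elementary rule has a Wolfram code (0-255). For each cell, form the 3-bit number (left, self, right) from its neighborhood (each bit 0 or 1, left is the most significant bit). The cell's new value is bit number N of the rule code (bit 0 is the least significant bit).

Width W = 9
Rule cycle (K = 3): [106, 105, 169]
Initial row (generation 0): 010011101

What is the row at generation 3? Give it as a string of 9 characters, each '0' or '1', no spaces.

Answer: 110111100

Derivation:
Gen 0: 010011101
Gen 1 (rule 106): 100110110
Gen 2 (rule 105): 000111110
Gen 3 (rule 169): 110111100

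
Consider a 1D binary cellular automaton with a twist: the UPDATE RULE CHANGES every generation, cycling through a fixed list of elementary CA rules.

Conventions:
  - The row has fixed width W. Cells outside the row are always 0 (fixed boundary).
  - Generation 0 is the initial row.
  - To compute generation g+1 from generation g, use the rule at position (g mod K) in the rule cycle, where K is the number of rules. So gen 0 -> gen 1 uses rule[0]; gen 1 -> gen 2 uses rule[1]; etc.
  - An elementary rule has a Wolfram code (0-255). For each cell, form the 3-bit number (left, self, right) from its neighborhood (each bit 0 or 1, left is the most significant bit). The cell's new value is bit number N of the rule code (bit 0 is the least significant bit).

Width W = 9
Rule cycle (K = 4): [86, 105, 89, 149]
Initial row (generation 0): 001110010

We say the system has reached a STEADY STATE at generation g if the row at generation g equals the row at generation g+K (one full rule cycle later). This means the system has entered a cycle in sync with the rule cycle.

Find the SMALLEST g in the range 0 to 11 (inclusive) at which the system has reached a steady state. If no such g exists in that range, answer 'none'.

Gen 0: 001110010
Gen 1 (rule 86): 010011111
Gen 2 (rule 105): 000010001
Gen 3 (rule 89): 111001100
Gen 4 (rule 149): 010100011
Gen 5 (rule 86): 110110101
Gen 6 (rule 105): 111111010
Gen 7 (rule 89): 100001001
Gen 8 (rule 149): 111101101
Gen 9 (rule 86): 000100101
Gen 10 (rule 105): 110000010
Gen 11 (rule 89): 111111001
Gen 12 (rule 149): 011110101
Gen 13 (rule 86): 100010101
Gen 14 (rule 105): 001001010
Gen 15 (rule 89): 100100001

Answer: none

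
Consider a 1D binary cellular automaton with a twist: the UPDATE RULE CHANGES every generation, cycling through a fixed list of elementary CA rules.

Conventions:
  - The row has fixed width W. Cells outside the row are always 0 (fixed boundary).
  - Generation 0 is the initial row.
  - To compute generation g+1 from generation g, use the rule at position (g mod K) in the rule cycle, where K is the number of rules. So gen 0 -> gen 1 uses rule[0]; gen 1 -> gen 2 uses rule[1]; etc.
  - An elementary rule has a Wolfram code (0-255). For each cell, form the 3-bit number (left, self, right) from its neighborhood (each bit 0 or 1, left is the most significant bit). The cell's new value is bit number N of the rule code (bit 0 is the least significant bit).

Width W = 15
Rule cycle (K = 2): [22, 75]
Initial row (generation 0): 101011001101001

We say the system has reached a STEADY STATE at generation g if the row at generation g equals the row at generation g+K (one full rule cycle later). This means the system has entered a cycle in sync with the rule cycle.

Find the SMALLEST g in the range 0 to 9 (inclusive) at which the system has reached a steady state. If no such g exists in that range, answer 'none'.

Gen 0: 101011001101001
Gen 1 (rule 22): 101000110001111
Gen 2 (rule 75): 000011110111001
Gen 3 (rule 22): 000100000000111
Gen 4 (rule 75): 111001111111101
Gen 5 (rule 22): 000110000000001
Gen 6 (rule 75): 111110111111110
Gen 7 (rule 22): 000000000000001
Gen 8 (rule 75): 111111111111110
Gen 9 (rule 22): 000000000000001
Gen 10 (rule 75): 111111111111110
Gen 11 (rule 22): 000000000000001

Answer: 7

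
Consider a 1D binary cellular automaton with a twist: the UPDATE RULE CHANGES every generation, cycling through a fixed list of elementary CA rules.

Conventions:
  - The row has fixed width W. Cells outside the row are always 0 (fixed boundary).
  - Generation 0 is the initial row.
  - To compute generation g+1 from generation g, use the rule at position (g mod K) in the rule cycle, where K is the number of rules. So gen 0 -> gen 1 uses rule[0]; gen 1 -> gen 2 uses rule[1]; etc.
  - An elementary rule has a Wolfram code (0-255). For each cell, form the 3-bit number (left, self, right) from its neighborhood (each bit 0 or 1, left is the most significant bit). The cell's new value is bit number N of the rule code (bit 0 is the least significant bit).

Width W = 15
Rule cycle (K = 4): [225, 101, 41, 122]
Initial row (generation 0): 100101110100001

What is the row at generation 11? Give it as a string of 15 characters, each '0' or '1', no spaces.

Answer: 001100110110010

Derivation:
Gen 0: 100101110100001
Gen 1 (rule 225): 000010111001100
Gen 2 (rule 101): 111011001000101
Gen 3 (rule 41): 100110000010010
Gen 4 (rule 122): 011111000101101
Gen 5 (rule 225): 001111010010110
Gen 6 (rule 101): 100001110011010
Gen 7 (rule 41): 001101000010100
Gen 8 (rule 122): 011110100101010
Gen 9 (rule 225): 001111000010100
Gen 10 (rule 101): 100001011011101
Gen 11 (rule 41): 001100110110010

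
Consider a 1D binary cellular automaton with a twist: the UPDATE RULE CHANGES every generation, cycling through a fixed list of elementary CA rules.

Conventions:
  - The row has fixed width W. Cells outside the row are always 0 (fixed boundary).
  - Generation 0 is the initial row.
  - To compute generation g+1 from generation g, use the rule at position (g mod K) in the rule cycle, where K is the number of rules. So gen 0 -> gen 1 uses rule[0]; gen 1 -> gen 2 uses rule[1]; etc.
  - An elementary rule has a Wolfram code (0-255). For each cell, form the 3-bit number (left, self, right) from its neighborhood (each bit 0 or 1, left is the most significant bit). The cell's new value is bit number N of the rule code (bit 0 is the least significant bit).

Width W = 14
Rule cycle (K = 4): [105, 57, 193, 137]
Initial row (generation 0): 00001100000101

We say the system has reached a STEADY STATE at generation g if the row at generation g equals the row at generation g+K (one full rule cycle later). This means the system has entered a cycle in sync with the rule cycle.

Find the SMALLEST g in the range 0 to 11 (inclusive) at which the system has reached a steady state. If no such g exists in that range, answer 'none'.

Gen 0: 00001100000101
Gen 1 (rule 105): 11101101110010
Gen 2 (rule 57): 10011011001001
Gen 3 (rule 193): 00001001000000
Gen 4 (rule 137): 11100000011111
Gen 5 (rule 105): 10101111010001
Gen 6 (rule 57): 01011000101100
Gen 7 (rule 193): 00001010000101
Gen 8 (rule 137): 11100000110000
Gen 9 (rule 105): 10101110110111
Gen 10 (rule 57): 01011001101100
Gen 11 (rule 193): 00001000100101
Gen 12 (rule 137): 11100010000000
Gen 13 (rule 105): 10101000111111
Gen 14 (rule 57): 01010110100000
Gen 15 (rule 193): 00000010001111

Answer: none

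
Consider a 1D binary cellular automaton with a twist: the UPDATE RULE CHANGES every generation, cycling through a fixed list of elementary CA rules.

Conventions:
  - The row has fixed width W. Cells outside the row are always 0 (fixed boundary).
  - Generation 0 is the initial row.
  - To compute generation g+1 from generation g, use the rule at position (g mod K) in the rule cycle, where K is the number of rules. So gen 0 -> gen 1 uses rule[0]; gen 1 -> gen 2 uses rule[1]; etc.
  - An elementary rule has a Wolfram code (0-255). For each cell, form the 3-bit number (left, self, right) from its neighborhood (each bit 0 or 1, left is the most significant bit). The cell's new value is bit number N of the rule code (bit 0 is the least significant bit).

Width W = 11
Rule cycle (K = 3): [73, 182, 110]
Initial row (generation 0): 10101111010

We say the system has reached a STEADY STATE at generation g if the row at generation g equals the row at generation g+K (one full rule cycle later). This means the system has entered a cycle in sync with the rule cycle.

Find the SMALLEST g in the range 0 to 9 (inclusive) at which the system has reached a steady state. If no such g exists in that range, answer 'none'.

Gen 0: 10101111010
Gen 1 (rule 73): 00001001000
Gen 2 (rule 182): 00011111100
Gen 3 (rule 110): 00110000100
Gen 4 (rule 73): 10110110001
Gen 5 (rule 182): 11001001011
Gen 6 (rule 110): 11011011111
Gen 7 (rule 73): 11011010001
Gen 8 (rule 182): 00100111011
Gen 9 (rule 110): 01101101111
Gen 10 (rule 73): 01101101001
Gen 11 (rule 182): 10010011111
Gen 12 (rule 110): 10110110001

Answer: none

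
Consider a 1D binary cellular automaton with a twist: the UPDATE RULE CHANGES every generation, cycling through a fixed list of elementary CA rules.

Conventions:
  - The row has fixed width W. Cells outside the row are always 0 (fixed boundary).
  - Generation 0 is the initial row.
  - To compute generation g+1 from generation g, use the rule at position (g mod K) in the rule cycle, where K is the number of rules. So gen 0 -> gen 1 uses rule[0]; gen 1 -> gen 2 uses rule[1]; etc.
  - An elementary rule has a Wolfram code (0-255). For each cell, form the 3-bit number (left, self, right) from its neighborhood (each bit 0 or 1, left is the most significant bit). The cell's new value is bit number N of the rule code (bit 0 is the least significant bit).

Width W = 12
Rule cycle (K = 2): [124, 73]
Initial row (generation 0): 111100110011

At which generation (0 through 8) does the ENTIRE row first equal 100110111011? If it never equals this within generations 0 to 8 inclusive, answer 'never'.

Gen 0: 111100110011
Gen 1 (rule 124): 100110111011
Gen 2 (rule 73): 000110101011
Gen 3 (rule 124): 000111111111
Gen 4 (rule 73): 110100000001
Gen 5 (rule 124): 111110000001
Gen 6 (rule 73): 100010111100
Gen 7 (rule 124): 110011100110
Gen 8 (rule 73): 110010100110

Answer: 1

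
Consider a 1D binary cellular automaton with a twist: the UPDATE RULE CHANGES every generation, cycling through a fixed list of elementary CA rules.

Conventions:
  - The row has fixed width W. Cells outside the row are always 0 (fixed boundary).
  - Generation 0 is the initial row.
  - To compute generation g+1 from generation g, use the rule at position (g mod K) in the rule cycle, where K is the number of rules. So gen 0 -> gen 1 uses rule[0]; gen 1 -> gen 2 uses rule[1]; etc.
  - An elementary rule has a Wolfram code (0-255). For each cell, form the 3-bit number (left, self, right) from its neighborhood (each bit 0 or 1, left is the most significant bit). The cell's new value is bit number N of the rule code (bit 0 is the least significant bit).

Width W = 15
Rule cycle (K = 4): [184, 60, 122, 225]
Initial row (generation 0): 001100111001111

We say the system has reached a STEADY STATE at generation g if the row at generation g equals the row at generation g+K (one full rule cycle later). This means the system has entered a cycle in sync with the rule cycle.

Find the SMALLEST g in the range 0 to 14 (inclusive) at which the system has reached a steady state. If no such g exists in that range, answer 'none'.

Gen 0: 001100111001111
Gen 1 (rule 184): 001010110101110
Gen 2 (rule 60): 001111101111001
Gen 3 (rule 122): 011000111001110
Gen 4 (rule 225): 001010011000110
Gen 5 (rule 184): 000101010100101
Gen 6 (rule 60): 000111111110111
Gen 7 (rule 122): 001100000011101
Gen 8 (rule 225): 100101111001110
Gen 9 (rule 184): 010011110101101
Gen 10 (rule 60): 011010001111011
Gen 11 (rule 122): 111101011001111
Gen 12 (rule 225): 011110101000111
Gen 13 (rule 184): 011101010100110
Gen 14 (rule 60): 010011111110101
Gen 15 (rule 122): 101110000011010
Gen 16 (rule 225): 010110111001100
Gen 17 (rule 184): 001101110101010
Gen 18 (rule 60): 001011001111111

Answer: none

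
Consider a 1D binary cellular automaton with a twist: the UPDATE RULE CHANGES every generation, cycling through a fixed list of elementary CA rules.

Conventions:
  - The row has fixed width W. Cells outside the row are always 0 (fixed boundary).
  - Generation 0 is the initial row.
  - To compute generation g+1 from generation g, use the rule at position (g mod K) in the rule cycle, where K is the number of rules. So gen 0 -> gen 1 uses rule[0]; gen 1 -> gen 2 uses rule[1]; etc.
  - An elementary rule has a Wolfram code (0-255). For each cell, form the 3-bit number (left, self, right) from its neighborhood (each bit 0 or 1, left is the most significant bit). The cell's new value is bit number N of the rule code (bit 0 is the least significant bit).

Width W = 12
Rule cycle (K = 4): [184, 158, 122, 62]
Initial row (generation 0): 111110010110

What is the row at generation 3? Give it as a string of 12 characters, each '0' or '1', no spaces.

Gen 0: 111110010110
Gen 1 (rule 184): 111101001101
Gen 2 (rule 158): 111001111001
Gen 3 (rule 122): 101111001110

Answer: 101111001110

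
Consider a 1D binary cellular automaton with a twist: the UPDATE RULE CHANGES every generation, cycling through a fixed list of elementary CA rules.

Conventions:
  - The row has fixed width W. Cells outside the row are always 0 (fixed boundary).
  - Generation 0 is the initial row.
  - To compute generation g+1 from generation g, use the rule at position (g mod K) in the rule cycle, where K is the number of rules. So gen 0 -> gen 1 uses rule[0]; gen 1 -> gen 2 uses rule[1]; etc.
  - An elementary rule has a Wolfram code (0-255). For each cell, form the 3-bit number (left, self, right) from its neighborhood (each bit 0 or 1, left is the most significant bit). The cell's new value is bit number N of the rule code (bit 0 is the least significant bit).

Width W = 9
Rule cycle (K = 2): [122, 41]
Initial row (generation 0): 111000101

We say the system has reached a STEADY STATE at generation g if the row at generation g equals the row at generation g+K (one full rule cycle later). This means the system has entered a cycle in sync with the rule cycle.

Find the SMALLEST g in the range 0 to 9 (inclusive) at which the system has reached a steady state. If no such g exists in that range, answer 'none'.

Answer: 5

Derivation:
Gen 0: 111000101
Gen 1 (rule 122): 101101010
Gen 2 (rule 41): 011010100
Gen 3 (rule 122): 111101010
Gen 4 (rule 41): 100010100
Gen 5 (rule 122): 010101010
Gen 6 (rule 41): 001010100
Gen 7 (rule 122): 010101010
Gen 8 (rule 41): 001010100
Gen 9 (rule 122): 010101010
Gen 10 (rule 41): 001010100
Gen 11 (rule 122): 010101010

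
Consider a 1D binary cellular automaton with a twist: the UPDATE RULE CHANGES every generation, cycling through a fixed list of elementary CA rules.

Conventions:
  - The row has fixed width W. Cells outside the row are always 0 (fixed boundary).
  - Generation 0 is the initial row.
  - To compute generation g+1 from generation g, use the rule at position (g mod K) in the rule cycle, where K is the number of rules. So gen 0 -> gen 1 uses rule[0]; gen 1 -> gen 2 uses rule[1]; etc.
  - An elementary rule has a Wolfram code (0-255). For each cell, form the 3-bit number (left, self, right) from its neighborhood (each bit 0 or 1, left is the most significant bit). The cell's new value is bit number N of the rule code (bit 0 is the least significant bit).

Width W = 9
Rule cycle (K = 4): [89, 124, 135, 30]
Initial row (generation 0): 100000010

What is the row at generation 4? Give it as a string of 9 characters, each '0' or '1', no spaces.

Answer: 100101011

Derivation:
Gen 0: 100000010
Gen 1 (rule 89): 011111001
Gen 2 (rule 124): 010001101
Gen 3 (rule 135): 110110001
Gen 4 (rule 30): 100101011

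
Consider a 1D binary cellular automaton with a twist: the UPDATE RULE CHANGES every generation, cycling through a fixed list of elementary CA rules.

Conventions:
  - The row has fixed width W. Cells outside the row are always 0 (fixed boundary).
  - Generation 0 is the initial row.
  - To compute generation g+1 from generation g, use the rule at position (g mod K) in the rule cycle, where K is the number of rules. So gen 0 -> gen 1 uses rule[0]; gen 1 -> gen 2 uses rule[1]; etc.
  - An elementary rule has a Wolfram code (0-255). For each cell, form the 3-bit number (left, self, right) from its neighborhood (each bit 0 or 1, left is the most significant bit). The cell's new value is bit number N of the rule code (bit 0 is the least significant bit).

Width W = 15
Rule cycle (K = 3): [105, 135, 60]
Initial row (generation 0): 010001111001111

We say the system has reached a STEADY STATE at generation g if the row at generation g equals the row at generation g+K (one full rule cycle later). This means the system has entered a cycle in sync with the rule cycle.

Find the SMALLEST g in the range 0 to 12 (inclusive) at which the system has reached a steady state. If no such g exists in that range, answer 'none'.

Gen 0: 010001111001111
Gen 1 (rule 105): 000101001001001
Gen 2 (rule 135): 111101011011011
Gen 3 (rule 60): 100011110110110
Gen 4 (rule 105): 001010011111110
Gen 5 (rule 135): 111010101111100
Gen 6 (rule 60): 100111111000010
Gen 7 (rule 105): 000100001011000
Gen 8 (rule 135): 111101111000011
Gen 9 (rule 60): 100011000100010
Gen 10 (rule 105): 001011010001000
Gen 11 (rule 135): 111000010111011
Gen 12 (rule 60): 100100011100110
Gen 13 (rule 105): 000001010100110
Gen 14 (rule 135): 111111010101000
Gen 15 (rule 60): 100000111111100

Answer: none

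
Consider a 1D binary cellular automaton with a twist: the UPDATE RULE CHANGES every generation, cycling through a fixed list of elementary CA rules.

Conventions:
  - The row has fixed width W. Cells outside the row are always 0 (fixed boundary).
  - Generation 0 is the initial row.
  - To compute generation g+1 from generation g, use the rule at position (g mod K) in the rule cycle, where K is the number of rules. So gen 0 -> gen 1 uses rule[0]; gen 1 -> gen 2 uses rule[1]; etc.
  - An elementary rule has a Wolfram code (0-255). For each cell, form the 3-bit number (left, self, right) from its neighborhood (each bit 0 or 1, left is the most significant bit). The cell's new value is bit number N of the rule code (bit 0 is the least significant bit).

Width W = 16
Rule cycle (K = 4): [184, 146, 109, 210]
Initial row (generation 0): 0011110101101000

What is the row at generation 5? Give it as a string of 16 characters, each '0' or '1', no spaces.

Gen 0: 0011110101101000
Gen 1 (rule 184): 0011101011010100
Gen 2 (rule 146): 0101000000000010
Gen 3 (rule 109): 0111011111111010
Gen 4 (rule 210): 1011001111111001
Gen 5 (rule 184): 0110101111110100

Answer: 0110101111110100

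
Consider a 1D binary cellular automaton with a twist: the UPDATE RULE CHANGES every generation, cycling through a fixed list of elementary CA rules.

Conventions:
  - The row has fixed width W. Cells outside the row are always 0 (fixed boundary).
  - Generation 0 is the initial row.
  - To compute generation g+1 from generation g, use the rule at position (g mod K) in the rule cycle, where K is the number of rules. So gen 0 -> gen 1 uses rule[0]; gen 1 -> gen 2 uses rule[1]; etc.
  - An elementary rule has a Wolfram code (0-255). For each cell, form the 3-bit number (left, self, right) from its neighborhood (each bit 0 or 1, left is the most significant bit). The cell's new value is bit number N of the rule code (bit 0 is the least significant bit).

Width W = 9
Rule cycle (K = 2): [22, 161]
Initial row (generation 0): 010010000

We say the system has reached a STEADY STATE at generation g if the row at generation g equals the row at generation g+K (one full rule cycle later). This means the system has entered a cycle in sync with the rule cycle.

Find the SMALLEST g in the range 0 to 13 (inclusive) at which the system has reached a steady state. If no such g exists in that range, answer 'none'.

Answer: 7

Derivation:
Gen 0: 010010000
Gen 1 (rule 22): 111111000
Gen 2 (rule 161): 011110011
Gen 3 (rule 22): 100001100
Gen 4 (rule 161): 001100001
Gen 5 (rule 22): 010010011
Gen 6 (rule 161): 000000000
Gen 7 (rule 22): 000000000
Gen 8 (rule 161): 111111111
Gen 9 (rule 22): 000000000
Gen 10 (rule 161): 111111111
Gen 11 (rule 22): 000000000
Gen 12 (rule 161): 111111111
Gen 13 (rule 22): 000000000
Gen 14 (rule 161): 111111111
Gen 15 (rule 22): 000000000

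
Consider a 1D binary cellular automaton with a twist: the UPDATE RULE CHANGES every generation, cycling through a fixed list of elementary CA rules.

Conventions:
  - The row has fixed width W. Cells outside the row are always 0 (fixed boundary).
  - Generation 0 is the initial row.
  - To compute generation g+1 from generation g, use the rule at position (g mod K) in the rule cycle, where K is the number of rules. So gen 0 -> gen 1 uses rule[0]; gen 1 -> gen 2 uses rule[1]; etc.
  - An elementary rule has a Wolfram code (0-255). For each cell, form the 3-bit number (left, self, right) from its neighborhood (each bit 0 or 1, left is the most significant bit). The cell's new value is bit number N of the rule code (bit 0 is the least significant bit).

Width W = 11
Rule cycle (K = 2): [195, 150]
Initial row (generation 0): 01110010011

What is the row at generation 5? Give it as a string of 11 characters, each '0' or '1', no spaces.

Gen 0: 01110010011
Gen 1 (rule 195): 10110100101
Gen 2 (rule 150): 10000111101
Gen 3 (rule 195): 00111011100
Gen 4 (rule 150): 01010001010
Gen 5 (rule 195): 10000110000

Answer: 10000110000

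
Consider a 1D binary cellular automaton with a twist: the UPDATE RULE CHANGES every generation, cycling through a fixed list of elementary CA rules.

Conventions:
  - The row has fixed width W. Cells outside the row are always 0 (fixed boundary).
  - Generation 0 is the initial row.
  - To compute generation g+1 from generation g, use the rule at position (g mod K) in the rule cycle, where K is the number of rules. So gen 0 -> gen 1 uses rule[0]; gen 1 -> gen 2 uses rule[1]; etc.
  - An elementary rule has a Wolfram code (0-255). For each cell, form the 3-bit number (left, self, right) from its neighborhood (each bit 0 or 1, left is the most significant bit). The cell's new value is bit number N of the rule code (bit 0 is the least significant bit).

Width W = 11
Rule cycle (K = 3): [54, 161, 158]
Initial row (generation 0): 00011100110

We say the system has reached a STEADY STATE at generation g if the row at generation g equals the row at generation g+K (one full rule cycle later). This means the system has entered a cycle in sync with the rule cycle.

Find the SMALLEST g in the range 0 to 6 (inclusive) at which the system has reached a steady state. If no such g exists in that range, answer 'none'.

Answer: 6

Derivation:
Gen 0: 00011100110
Gen 1 (rule 54): 00100011001
Gen 2 (rule 161): 10001000000
Gen 3 (rule 158): 11011100000
Gen 4 (rule 54): 00100010000
Gen 5 (rule 161): 10001000111
Gen 6 (rule 158): 11011101110
Gen 7 (rule 54): 00100010001
Gen 8 (rule 161): 10001000100
Gen 9 (rule 158): 11011101110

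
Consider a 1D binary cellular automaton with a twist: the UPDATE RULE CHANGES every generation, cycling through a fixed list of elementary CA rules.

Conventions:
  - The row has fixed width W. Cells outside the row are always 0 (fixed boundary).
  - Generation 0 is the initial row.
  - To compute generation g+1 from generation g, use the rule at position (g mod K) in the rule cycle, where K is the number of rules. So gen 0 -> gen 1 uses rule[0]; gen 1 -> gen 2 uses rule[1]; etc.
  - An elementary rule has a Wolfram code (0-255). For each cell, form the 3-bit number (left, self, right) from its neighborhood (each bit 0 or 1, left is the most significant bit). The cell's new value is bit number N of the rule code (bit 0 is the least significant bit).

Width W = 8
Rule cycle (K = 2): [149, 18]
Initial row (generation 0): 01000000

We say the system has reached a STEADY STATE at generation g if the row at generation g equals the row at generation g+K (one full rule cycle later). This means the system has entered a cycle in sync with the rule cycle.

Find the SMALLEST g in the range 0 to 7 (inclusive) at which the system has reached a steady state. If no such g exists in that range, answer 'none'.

Answer: 3

Derivation:
Gen 0: 01000000
Gen 1 (rule 149): 01111111
Gen 2 (rule 18): 10000000
Gen 3 (rule 149): 11111111
Gen 4 (rule 18): 00000000
Gen 5 (rule 149): 11111111
Gen 6 (rule 18): 00000000
Gen 7 (rule 149): 11111111
Gen 8 (rule 18): 00000000
Gen 9 (rule 149): 11111111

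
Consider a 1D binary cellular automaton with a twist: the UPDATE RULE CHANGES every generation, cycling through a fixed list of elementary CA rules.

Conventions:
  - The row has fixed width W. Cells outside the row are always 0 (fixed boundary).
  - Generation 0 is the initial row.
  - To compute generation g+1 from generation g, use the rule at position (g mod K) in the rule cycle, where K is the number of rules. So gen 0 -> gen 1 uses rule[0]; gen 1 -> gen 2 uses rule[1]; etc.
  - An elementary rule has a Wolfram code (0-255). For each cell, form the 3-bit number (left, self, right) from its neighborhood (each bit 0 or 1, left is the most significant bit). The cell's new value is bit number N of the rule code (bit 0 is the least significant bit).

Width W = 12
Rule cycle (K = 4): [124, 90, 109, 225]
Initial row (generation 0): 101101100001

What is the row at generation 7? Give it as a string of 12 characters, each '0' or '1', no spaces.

Answer: 111100111111

Derivation:
Gen 0: 101101100001
Gen 1 (rule 124): 111111110001
Gen 2 (rule 90): 100000011010
Gen 3 (rule 109): 101111011110
Gen 4 (rule 225): 010111101110
Gen 5 (rule 124): 011100111011
Gen 6 (rule 90): 110111101011
Gen 7 (rule 109): 111100111111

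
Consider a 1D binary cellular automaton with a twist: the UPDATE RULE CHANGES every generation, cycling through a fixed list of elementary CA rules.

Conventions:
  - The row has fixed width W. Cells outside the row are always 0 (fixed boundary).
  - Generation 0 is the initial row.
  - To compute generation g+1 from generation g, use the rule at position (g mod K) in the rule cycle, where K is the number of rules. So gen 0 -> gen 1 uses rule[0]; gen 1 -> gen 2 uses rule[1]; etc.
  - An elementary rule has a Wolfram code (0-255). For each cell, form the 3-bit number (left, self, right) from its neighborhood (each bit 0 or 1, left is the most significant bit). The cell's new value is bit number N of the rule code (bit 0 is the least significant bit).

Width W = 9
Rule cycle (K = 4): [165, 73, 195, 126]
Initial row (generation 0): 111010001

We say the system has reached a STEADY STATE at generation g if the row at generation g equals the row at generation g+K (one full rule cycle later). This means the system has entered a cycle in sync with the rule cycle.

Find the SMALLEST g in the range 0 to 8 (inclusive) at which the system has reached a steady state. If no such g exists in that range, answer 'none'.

Answer: none

Derivation:
Gen 0: 111010001
Gen 1 (rule 165): 010110101
Gen 2 (rule 73): 000110000
Gen 3 (rule 195): 111010111
Gen 4 (rule 126): 101111101
Gen 5 (rule 165): 110111011
Gen 6 (rule 73): 110101011
Gen 7 (rule 195): 010000001
Gen 8 (rule 126): 111000011
Gen 9 (rule 165): 010011000
Gen 10 (rule 73): 000011011
Gen 11 (rule 195): 111101001
Gen 12 (rule 126): 100111111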